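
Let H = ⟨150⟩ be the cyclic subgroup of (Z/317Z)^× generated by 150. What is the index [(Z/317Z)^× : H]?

4

The order of 150 must divide φ(317) = 317 − 1 = 316 = 2^2 · 79.
Divisors of 316: 1, 2, 4, 79, 158, 316.
Compute 150^d (mod 317) for the divisors d until we hit 1:
150^1 ≡ 150
150^2 ≡ 310
150^4 ≡ 49
150^79 ≡ 1
The order of 150 is 79, so the subgroup it generates has 79 elements.
The index is φ(317) / ord(150) = 316 / 79 = 4.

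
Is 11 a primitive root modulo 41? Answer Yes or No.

φ(41) = 41 − 1 = 40 = 2^3 · 5.
An element g generates (Z/41Z)^× iff g^(40/q) ≢ 1 (mod 41) for each prime q ∈ {2, 5}.
11^20 ≡ 40 (mod 41)  [q = 2: ≢ 1 ✓]
11^8 ≡ 16 (mod 41)  [q = 5: ≢ 1 ✓]
None equal 1, so ord_41(11) = 40: 11 is a primitive root.

Yes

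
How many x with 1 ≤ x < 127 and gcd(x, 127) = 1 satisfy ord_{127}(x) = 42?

12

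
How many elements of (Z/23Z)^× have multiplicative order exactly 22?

φ(23) = 23 − 1 = 22 = 2 · 11.
In a cyclic group of order 22, there are φ(d) elements of order d for each divisor d of 22, and zero for non-divisors.
22 = 2 · 11 divides 22, and φ(22) = 10.

10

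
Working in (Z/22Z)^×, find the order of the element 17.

10

Since 17 ∈ (Z/22Z)^×, its order divides φ(22) = φ(2)·φ(11) = 1·10 = 10 = 2 · 5.
Divisors of 10: 1, 2, 5, 10.
Compute 17^d (mod 22) for the divisors d until we hit 1:
17^1 ≡ 17 (mod 22)
17^2 ≡ 3 (mod 22)
17^5 ≡ 21 (mod 22)
17^10 ≡ 1 (mod 22) ✓
Therefore the multiplicative order of 17 modulo 22 is 10.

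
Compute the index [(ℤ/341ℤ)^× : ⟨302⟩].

30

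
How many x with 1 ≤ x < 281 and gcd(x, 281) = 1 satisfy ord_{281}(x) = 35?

24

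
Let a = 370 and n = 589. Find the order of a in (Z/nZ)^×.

90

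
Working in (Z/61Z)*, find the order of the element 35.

The order of 35 must divide φ(61) = 61 − 1 = 60 = 2^2 · 3 · 5.
Divisors of 60: 1, 2, 3, 4, 5, 6, 10, 12, 15, 20, 30, 60.
Test each divisor d:
35^1 ≡ 35 (mod 61)
35^2 ≡ 5 (mod 61)
35^3 ≡ 53 (mod 61)
35^4 ≡ 25 (mod 61)
35^5 ≡ 21 (mod 61)
35^6 ≡ 3 (mod 61)
35^10 ≡ 14 (mod 61)
35^12 ≡ 9 (mod 61)
35^15 ≡ 50 (mod 61)
35^20 ≡ 13 (mod 61)
35^30 ≡ 60 (mod 61)
35^60 ≡ 1 (mod 61) ✓
The smallest such exponent is 60, so the order of 35 is 60.

60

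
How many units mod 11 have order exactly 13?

0

φ(11) = 11 − 1 = 10 = 2 · 5.
(Z/11Z)^× is cyclic (|G| = 10); a cyclic group of order m has exactly φ(d) elements of each order d | m, and none otherwise.
Here 10 is not a multiple of 13, so there are no elements of order 13.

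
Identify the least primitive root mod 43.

φ(43) = 43 − 1 = 42 = 2 · 3 · 7.
g is a primitive root iff g^(42/q) ≢ 1 (mod 43) for each prime q ∈ {2, 3, 7}.
g = 2: 2^21 ≡ 42; 2^14 ≡ 1 — hits 1, so not a primitive root.
g = 3: 3^21 ≡ 42; 3^14 ≡ 36; 3^6 ≡ 41 — none is 1, so 3 is a primitive root.
So 3 is the smallest generator of (Z/43Z)^×.

3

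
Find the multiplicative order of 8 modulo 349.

116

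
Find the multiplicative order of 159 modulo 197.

196

By Lagrange's theorem, ord_197(159) divides φ(197) = 197 − 1 = 196 = 2^2 · 7^2.
Divisors of 196: 1, 2, 4, 7, 14, 28, 49, 98, 196.
Check 159^d mod 197 for each divisor in increasing order:
159^1 ≡ 159 (mod 197)
159^2 ≡ 65 (mod 197)
159^4 ≡ 88 (mod 197)
159^7 ≡ 128 (mod 197)
159^14 ≡ 33 (mod 197)
159^28 ≡ 104 (mod 197)
159^49 ≡ 183 (mod 197)
159^98 ≡ 196 (mod 197)
159^196 ≡ 1 (mod 197) ✓
Therefore the multiplicative order of 159 modulo 197 is 196.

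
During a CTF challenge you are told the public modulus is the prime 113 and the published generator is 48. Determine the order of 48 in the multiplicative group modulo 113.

The order of 48 must divide φ(113) = 113 − 1 = 112 = 2^4 · 7.
Divisors of 112: 1, 2, 4, 7, 8, 14, 16, 28, 56, 112.
Evaluate successive powers at the divisors of 112:
48^1 ≡ 48
48^2 ≡ 44
48^4 ≡ 15
48^7 ≡ 40
48^8 ≡ 112
48^14 ≡ 18
48^16 ≡ 1
So ord_113(48) = 16.

16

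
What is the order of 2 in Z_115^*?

44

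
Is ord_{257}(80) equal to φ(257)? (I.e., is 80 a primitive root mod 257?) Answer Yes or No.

Yes

φ(257) = 257 − 1 = 256 = 2^8.
An element g generates (Z/257Z)^× iff g^(256/q) ≢ 1 (mod 257) for each prime q ∈ {2}.
80^128 ≡ 256 (mod 257)  [q = 2: ≢ 1 ✓]
Every test exponent gives a nontrivial residue, hence 80 generates the full group.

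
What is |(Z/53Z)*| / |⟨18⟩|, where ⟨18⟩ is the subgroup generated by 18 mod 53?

1

The order of 18 must divide φ(53) = 53 − 1 = 52 = 2^2 · 13.
Divisors of 52: 1, 2, 4, 13, 26, 52.
Compute 18^d (mod 53) for the divisors d until we hit 1:
18^1 ≡ 18 (mod 53)
18^2 ≡ 6 (mod 53)
18^4 ≡ 36 (mod 53)
18^13 ≡ 23 (mod 53)
18^26 ≡ 52 (mod 53)
18^52 ≡ 1 (mod 53) ✓
Thus |⟨18⟩| = ord(18) = 52.
The index is φ(53) / ord(18) = 52 / 52 = 1.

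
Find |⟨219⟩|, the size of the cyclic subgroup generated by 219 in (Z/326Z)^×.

By Lagrange's theorem, ord_326(219) divides φ(326) = φ(2)·φ(163) = 1·162 = 162 = 2 · 3^4.
Divisors of 162: 1, 2, 3, 6, 9, 18, 27, 54, 81, 162.
Test each divisor d:
219^1 ≡ 219
219^2 ≡ 39
219^3 ≡ 65
219^6 ≡ 313
219^9 ≡ 133
219^18 ≡ 85
219^27 ≡ 221
219^54 ≡ 267
219^81 ≡ 1
Hence ord(219) = 81.

81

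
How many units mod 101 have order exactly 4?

2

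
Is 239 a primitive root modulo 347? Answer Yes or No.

Yes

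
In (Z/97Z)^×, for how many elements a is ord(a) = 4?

2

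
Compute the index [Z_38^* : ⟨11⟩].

6

The order of 11 must divide φ(38) = φ(2)·φ(19) = 1·18 = 18 = 2 · 3^2.
Divisors of 18: 1, 2, 3, 6, 9, 18.
Compute 11^d (mod 38) for the divisors d until we hit 1:
11^1 ≡ 11 (mod 38)
11^2 ≡ 7 (mod 38)
11^3 ≡ 1 (mod 38) ✓
Thus |⟨11⟩| = ord(11) = 3.
The index is φ(38) / ord(11) = 18 / 3 = 6.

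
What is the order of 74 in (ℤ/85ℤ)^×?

16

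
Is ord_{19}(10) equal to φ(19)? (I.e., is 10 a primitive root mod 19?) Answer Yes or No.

φ(19) = 19 − 1 = 18 = 2 · 3^2.
It suffices to check that the order of 10 is not a proper divisor of 18: compute 10^(18/q) for q ∈ {2, 3}.
10^9 ≡ 18 (mod 19)  [q = 2: ≢ 1 ✓]
10^6 ≡ 11 (mod 19)  [q = 3: ≢ 1 ✓]
Every test exponent gives a nontrivial residue, hence 10 generates the full group.

Yes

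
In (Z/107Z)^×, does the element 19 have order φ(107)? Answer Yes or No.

No

φ(107) = 107 − 1 = 106 = 2 · 53.
Test 19^(106/q) mod 107 for each prime factor q of 106:
19^53 ≡ 1 (mod 107)  [q = 2: ≡ 1 ✗]
19^2 ≡ 40 (mod 107)  [q = 53: ≢ 1 ✓]
The check at q = 2 fails, so 19 generates a proper subgroup.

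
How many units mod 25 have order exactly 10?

4

φ(25) = φ(5^2) = 5·(5−1) = 20 = 2^2 · 5.
(Z/25Z)^× is cyclic (|G| = 20); a cyclic group of order m has exactly φ(d) elements of each order d | m, and none otherwise.
10 = 2 · 5 divides 20, and φ(10) = 4.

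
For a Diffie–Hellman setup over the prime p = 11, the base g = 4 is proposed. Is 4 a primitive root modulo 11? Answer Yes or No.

No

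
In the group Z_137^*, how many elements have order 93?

0

φ(137) = 137 − 1 = 136 = 2^3 · 17.
In a cyclic group of order 136, there are φ(d) elements of order d for each divisor d of 136, and zero for non-divisors.
93 does not divide 136, so no element of (Z/137Z)^× has order 93.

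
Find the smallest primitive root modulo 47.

5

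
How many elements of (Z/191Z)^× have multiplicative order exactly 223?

0

φ(191) = 191 − 1 = 190 = 2 · 5 · 19.
(Z/191Z)^× is cyclic (|G| = 190); a cyclic group of order m has exactly φ(d) elements of each order d | m, and none otherwise.
Since 223 ∤ 190, the count is 0.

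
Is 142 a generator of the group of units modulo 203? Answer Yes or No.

No

203 = 7 · 29 is a product of two distinct odd primes, so (Z/203Z)^× ≅ (Z/7Z)^× × (Z/29Z)^× is not cyclic.
No primitive root modulo 203 exists; in particular 142 is not one.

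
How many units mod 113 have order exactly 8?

4

φ(113) = 113 − 1 = 112 = 2^4 · 7.
(Z/113Z)^× is cyclic (|G| = 112); a cyclic group of order m has exactly φ(d) elements of each order d | m, and none otherwise.
8 = 2^3 divides 112, and φ(8) = 4.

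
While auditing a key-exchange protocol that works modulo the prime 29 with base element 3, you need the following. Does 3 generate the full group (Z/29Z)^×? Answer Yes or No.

Yes

φ(29) = 29 − 1 = 28 = 2^2 · 7.
3 is a primitive root mod 29 iff 3^(φ(29)/q) ≢ 1 for every prime q | φ(29), i.e. q ∈ {2, 7}.
3^14 ≡ 28 (mod 29)  [q = 2: ≢ 1 ✓]
3^4 ≡ 23 (mod 29)  [q = 7: ≢ 1 ✓]
None equal 1, so ord_29(3) = 28: 3 is a primitive root.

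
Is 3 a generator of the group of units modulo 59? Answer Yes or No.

No

φ(59) = 59 − 1 = 58 = 2 · 29.
An element g generates (Z/59Z)^× iff g^(58/q) ≢ 1 (mod 59) for each prime q ∈ {2, 29}.
3^29 ≡ 1 (mod 59)  [q = 2: ≡ 1 ✗]
3^2 ≡ 9 (mod 59)  [q = 29: ≢ 1 ✓]
3^29 ≡ 1 shows ord(3) | 29, strictly less than φ(59); not a primitive root.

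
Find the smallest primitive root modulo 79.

3

φ(79) = 79 − 1 = 78 = 2 · 3 · 13.
g is a primitive root iff g^(78/q) ≢ 1 (mod 79) for each prime q ∈ {2, 3, 13}.
g = 2: 2^39 ≡ 1 — hits 1, so not a primitive root.
g = 3: 3^39 ≡ 78; 3^26 ≡ 23; 3^6 ≡ 18 — none is 1, so 3 is a primitive root.
So 3 is the smallest generator of (Z/79Z)^×.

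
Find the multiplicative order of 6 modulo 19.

9

ord(6) | φ(19) = 19 − 1 = 18 = 2 · 3^2.
Divisors of 18: 1, 2, 3, 6, 9, 18.
Test each divisor d:
6^1 ≡ 6 (mod 19)
6^2 ≡ 17 (mod 19)
6^3 ≡ 7 (mod 19)
6^6 ≡ 11 (mod 19)
6^9 ≡ 1 (mod 19) ✓
Therefore the multiplicative order of 6 modulo 19 is 9.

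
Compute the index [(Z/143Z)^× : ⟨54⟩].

10

By Lagrange's theorem, ord_143(54) divides φ(143) = φ(11·13) = (11−1)·(13−1) = 10·12 = 120 = 2^3 · 3 · 5.
Divisors of 120: 1, 2, 3, 4, 5, 6, 8, 10, 12, 15, 20, 24, 30, 40, 60, 120.
Compute 54^d (mod 143) for the divisors d until we hit 1:
54^1 ≡ 54 (mod 143)
54^2 ≡ 56 (mod 143)
54^3 ≡ 21 (mod 143)
54^4 ≡ 133 (mod 143)
54^5 ≡ 32 (mod 143)
54^6 ≡ 12 (mod 143)
54^8 ≡ 100 (mod 143)
54^10 ≡ 23 (mod 143)
54^12 ≡ 1 (mod 143) ✓
So ord_143(54) = 12, hence |⟨54⟩| = 12.
[(Z/143Z)^× : ⟨54⟩] = 120/12 = 10.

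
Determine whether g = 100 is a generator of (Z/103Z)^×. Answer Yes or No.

φ(103) = 103 − 1 = 102 = 2 · 3 · 17.
It suffices to check that the order of 100 is not a proper divisor of 102: compute 100^(102/q) for q ∈ {2, 3, 17}.
100^51 ≡ 1 (mod 103)  [q = 2: ≡ 1 ✗]
100^34 ≡ 1 (mod 103)  [q = 3: ≡ 1 ✗]
100^6 ≡ 8 (mod 103)  [q = 17: ≢ 1 ✓]
Since 100^51 ≡ 1, the order of 100 divides 51 < 102, so 100 is not a primitive root.

No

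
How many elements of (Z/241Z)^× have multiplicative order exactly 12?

4

φ(241) = 241 − 1 = 240 = 2^4 · 3 · 5.
(Z/241Z)^× is cyclic (|G| = 240); a cyclic group of order m has exactly φ(d) elements of each order d | m, and none otherwise.
12 = 2^2 · 3 divides 240, and φ(12) = 4.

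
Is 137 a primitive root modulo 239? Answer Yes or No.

Yes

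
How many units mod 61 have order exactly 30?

8

φ(61) = 61 − 1 = 60 = 2^2 · 3 · 5.
(Z/61Z)^× is cyclic (|G| = 60); a cyclic group of order m has exactly φ(d) elements of each order d | m, and none otherwise.
30 = 2 · 3 · 5 divides 60, and φ(30) = 8.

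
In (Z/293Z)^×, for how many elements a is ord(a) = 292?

φ(293) = 293 − 1 = 292 = 2^2 · 73.
In a cyclic group of order 292, there are φ(d) elements of order d for each divisor d of 292, and zero for non-divisors.
292 = 2^2 · 73 divides 292, and φ(292) = 144.

144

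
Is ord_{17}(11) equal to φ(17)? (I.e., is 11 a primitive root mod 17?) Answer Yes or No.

φ(17) = 17 − 1 = 16 = 2^4.
Test 11^(16/q) mod 17 for each prime factor q of 16:
11^8 ≡ 16 (mod 17)  [q = 2: ≢ 1 ✓]
None equal 1, so ord_17(11) = 16: 11 is a primitive root.

Yes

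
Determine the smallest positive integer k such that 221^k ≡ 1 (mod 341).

Since 221 ∈ (Z/341Z)^×, its order divides φ(341) = φ(11·31) = (11−1)·(31−1) = 10·30 = 300 = 2^2 · 3 · 5^2.
Divisors of 300: 1, 2, 3, 4, 5, 6, 10, 12, 15, 20, 25, 30, 50, 60, 75, 100, 150, 300.
Compute 221^d (mod 341) for the divisors d until we hit 1:
221^1 ≡ 221 (mod 341)
221^2 ≡ 78 (mod 341)
221^3 ≡ 188 (mod 341)
221^4 ≡ 287 (mod 341)
221^5 ≡ 1 (mod 341) ✓
Therefore the multiplicative order of 221 modulo 341 is 5.

5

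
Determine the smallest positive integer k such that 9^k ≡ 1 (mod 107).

53

ord(9) | φ(107) = 107 − 1 = 106 = 2 · 53.
Divisors of 106: 1, 2, 53, 106.
Evaluate successive powers at the divisors of 106:
9^1 ≡ 9 (mod 107)
9^2 ≡ 81 (mod 107)
9^53 ≡ 1 (mod 107) ✓
Therefore the multiplicative order of 9 modulo 107 is 53.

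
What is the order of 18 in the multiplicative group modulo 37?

36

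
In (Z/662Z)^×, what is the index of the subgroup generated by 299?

110

Since 299 ∈ (Z/662Z)^×, its order divides φ(662) = φ(2)·φ(331) = 1·330 = 330 = 2 · 3 · 5 · 11.
Divisors of 330: 1, 2, 3, 5, 6, 10, 11, 15, 22, 30, 33, 55, 66, 110, 165, 330.
Check 299^d mod 662 for each divisor in increasing order:
299^1 ≡ 299 (mod 662)
299^2 ≡ 31 (mod 662)
299^3 ≡ 1 (mod 662) ✓
So ord_662(299) = 3, hence |⟨299⟩| = 3.
[(Z/662Z)^× : ⟨299⟩] = 330/3 = 110.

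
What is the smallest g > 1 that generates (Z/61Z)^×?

φ(61) = 61 − 1 = 60 = 2^2 · 3 · 5.
Test candidates g = 2, 3, … against the prime factors q ∈ {2, 3, 5} of φ(61): g is a generator iff g^(60/q) ≢ 1 for every such q.
g = 2: 2^30 ≡ 60; 2^20 ≡ 47; 2^12 ≡ 9 — none is 1, so 2 is a primitive root.
Hence the least primitive root of 61 is 2.

2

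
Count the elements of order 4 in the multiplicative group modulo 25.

2

φ(25) = φ(5^2) = 5·(5−1) = 20 = 2^2 · 5.
In a cyclic group of order 20, there are φ(d) elements of order d for each divisor d of 20, and zero for non-divisors.
4 = 2^2 divides 20, and φ(4) = 2.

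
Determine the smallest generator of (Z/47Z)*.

φ(47) = 47 − 1 = 46 = 2 · 23.
Test candidates g = 2, 3, … against the prime factors q ∈ {2, 23} of φ(47): g is a generator iff g^(46/q) ≢ 1 for every such q.
g = 2: 2^23 ≡ 1 — hits 1, so not a primitive root.
g = 3: 3^23 ≡ 1 — hits 1, so not a primitive root.
g = 4: 4^23 ≡ 1 — hits 1, so not a primitive root.
g = 5: 5^23 ≡ 46; 5^2 ≡ 25 — none is 1, so 5 is a primitive root.
Hence the least primitive root of 47 is 5.

5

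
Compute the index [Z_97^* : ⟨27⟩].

ord(27) | φ(97) = 97 − 1 = 96 = 2^5 · 3.
Divisors of 96: 1, 2, 3, 4, 6, 8, 12, 16, 24, 32, 48, 96.
Evaluate successive powers at the divisors of 96:
27^1 ≡ 27 (mod 97)
27^2 ≡ 50 (mod 97)
27^3 ≡ 89 (mod 97)
27^4 ≡ 75 (mod 97)
27^6 ≡ 64 (mod 97)
27^8 ≡ 96 (mod 97)
27^12 ≡ 22 (mod 97)
27^16 ≡ 1 (mod 97) ✓
The order of 27 is 16, so the subgroup it generates has 16 elements.
The index is φ(97) / ord(27) = 96 / 16 = 6.

6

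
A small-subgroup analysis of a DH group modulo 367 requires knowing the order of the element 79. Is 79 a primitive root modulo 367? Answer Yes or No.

Yes

φ(367) = 367 − 1 = 366 = 2 · 3 · 61.
It suffices to check that the order of 79 is not a proper divisor of 366: compute 79^(366/q) for q ∈ {2, 3, 61}.
79^183 ≡ 366 (mod 367)  [q = 2: ≢ 1 ✓]
79^122 ≡ 83 (mod 367)  [q = 3: ≢ 1 ✓]
79^6 ≡ 8 (mod 367)  [q = 61: ≢ 1 ✓]
None equal 1, so ord_367(79) = 366: 79 is a primitive root.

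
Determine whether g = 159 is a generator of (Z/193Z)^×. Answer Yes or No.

φ(193) = 193 − 1 = 192 = 2^6 · 3.
An element g generates (Z/193Z)^× iff g^(192/q) ≢ 1 (mod 193) for each prime q ∈ {2, 3}.
159^96 ≡ 192 (mod 193)  [q = 2: ≢ 1 ✓]
159^64 ≡ 108 (mod 193)  [q = 3: ≢ 1 ✓]
None equal 1, so ord_193(159) = 192: 159 is a primitive root.

Yes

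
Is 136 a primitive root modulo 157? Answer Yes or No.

φ(157) = 157 − 1 = 156 = 2^2 · 3 · 13.
It suffices to check that the order of 136 is not a proper divisor of 156: compute 136^(156/q) for q ∈ {2, 3, 13}.
136^78 ≡ 156 (mod 157)  [q = 2: ≢ 1 ✓]
136^52 ≡ 12 (mod 157)  [q = 3: ≢ 1 ✓]
136^12 ≡ 16 (mod 157)  [q = 13: ≢ 1 ✓]
None equal 1, so ord_157(136) = 156: 136 is a primitive root.

Yes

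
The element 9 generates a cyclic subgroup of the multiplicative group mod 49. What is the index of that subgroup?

ord(9) | φ(49) = φ(7^2) = 7·(7−1) = 42 = 2 · 3 · 7.
Divisors of 42: 1, 2, 3, 6, 7, 14, 21, 42.
Check 9^d mod 49 for each divisor in increasing order:
9^1 ≡ 9 (mod 49)
9^2 ≡ 32 (mod 49)
9^3 ≡ 43 (mod 49)
9^6 ≡ 36 (mod 49)
9^7 ≡ 30 (mod 49)
9^14 ≡ 18 (mod 49)
9^21 ≡ 1 (mod 49) ✓
Thus |⟨9⟩| = ord(9) = 21.
Index = |(Z/49Z)^×| / |⟨9⟩| = 42 / 21 = 2.

2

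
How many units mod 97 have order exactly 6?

φ(97) = 97 − 1 = 96 = 2^5 · 3.
(Z/97Z)^× is cyclic (|G| = 96); a cyclic group of order m has exactly φ(d) elements of each order d | m, and none otherwise.
6 = 2 · 3 divides 96, and φ(6) = 2.

2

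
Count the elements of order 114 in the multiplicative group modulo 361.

φ(361) = φ(19^2) = 19·(19−1) = 342 = 2 · 3^2 · 19.
(Z/361Z)^× is cyclic (|G| = 342); a cyclic group of order m has exactly φ(d) elements of each order d | m, and none otherwise.
114 = 2 · 3 · 19 divides 342, and φ(114) = 36.

36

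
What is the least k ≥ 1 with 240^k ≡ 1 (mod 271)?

ord(240) | φ(271) = 271 − 1 = 270 = 2 · 3^3 · 5.
Divisors of 270: 1, 2, 3, 5, 6, 9, 10, 15, 18, 27, 30, 45, 54, 90, 135, 270.
Evaluate successive powers at the divisors of 270:
240^1 ≡ 240
240^2 ≡ 148
240^3 ≡ 19
240^5 ≡ 102
240^6 ≡ 90
240^9 ≡ 84
240^10 ≡ 106
240^15 ≡ 243
240^18 ≡ 10
240^27 ≡ 27
240^30 ≡ 242
240^45 ≡ 270
240^54 ≡ 187
240^90 ≡ 1
So ord_271(240) = 90.

90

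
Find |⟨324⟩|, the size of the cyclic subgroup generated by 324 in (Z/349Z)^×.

174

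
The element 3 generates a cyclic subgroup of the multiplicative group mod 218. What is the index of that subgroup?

ord(3) | φ(218) = φ(2)·φ(109) = 1·108 = 108 = 2^2 · 3^3.
Divisors of 108: 1, 2, 3, 4, 6, 9, 12, 18, 27, 36, 54, 108.
Check 3^d mod 218 for each divisor in increasing order:
3^1 ≡ 3
3^2 ≡ 9
3^3 ≡ 27
3^4 ≡ 81
3^6 ≡ 75
3^9 ≡ 63
3^12 ≡ 175
3^18 ≡ 45
3^27 ≡ 1
Thus |⟨3⟩| = ord(3) = 27.
[(Z/218Z)^× : ⟨3⟩] = 108/27 = 4.

4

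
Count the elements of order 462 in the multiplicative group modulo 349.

0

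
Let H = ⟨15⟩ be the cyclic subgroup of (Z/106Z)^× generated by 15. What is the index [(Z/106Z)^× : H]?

4

ord(15) | φ(106) = φ(2)·φ(53) = 1·52 = 52 = 2^2 · 13.
Divisors of 52: 1, 2, 4, 13, 26, 52.
Test each divisor d:
15^1 ≡ 15 (mod 106)
15^2 ≡ 13 (mod 106)
15^4 ≡ 63 (mod 106)
15^13 ≡ 1 (mod 106) ✓
The order of 15 is 13, so the subgroup it generates has 13 elements.
The index is φ(106) / ord(15) = 52 / 13 = 4.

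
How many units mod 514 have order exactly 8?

φ(514) = φ(2)·φ(257) = 1·256 = 256 = 2^8.
(Z/514Z)^× is cyclic (|G| = 256); a cyclic group of order m has exactly φ(d) elements of each order d | m, and none otherwise.
8 = 2^3 divides 256, and φ(8) = 4.

4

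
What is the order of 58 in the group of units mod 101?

25

Since 58 ∈ (Z/101Z)^×, its order divides φ(101) = 101 − 1 = 100 = 2^2 · 5^2.
Divisors of 100: 1, 2, 4, 5, 10, 20, 25, 50, 100.
Compute 58^d (mod 101) for the divisors d until we hit 1:
58^1 ≡ 58 (mod 101)
58^2 ≡ 31 (mod 101)
58^4 ≡ 52 (mod 101)
58^5 ≡ 87 (mod 101)
58^10 ≡ 95 (mod 101)
58^20 ≡ 36 (mod 101)
58^25 ≡ 1 (mod 101) ✓
Therefore the multiplicative order of 58 modulo 101 is 25.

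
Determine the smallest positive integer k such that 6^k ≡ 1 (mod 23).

11

By Lagrange's theorem, ord_23(6) divides φ(23) = 23 − 1 = 22 = 2 · 11.
Divisors of 22: 1, 2, 11, 22.
Evaluate successive powers at the divisors of 22:
6^1 ≡ 6
6^2 ≡ 13
6^11 ≡ 1
Hence ord(6) = 11.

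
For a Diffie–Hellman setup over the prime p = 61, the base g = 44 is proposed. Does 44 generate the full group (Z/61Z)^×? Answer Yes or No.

Yes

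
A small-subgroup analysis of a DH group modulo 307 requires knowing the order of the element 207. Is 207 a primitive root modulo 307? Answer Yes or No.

Yes

φ(307) = 307 − 1 = 306 = 2 · 3^2 · 17.
It suffices to check that the order of 207 is not a proper divisor of 306: compute 207^(306/q) for q ∈ {2, 3, 17}.
207^153 ≡ 306 (mod 307)  [q = 2: ≢ 1 ✓]
207^102 ≡ 17 (mod 307)  [q = 3: ≢ 1 ✓]
207^18 ≡ 81 (mod 307)  [q = 17: ≢ 1 ✓]
Every test exponent gives a nontrivial residue, hence 207 generates the full group.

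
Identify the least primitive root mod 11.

φ(11) = 11 − 1 = 10 = 2 · 5.
Test candidates g = 2, 3, … against the prime factors q ∈ {2, 5} of φ(11): g is a generator iff g^(10/q) ≢ 1 for every such q.
g = 2: 2^5 ≡ 10; 2^2 ≡ 4 — none is 1, so 2 is a primitive root.
The smallest primitive root modulo 11 is 2.

2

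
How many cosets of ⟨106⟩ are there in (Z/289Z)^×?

4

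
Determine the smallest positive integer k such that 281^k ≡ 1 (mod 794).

99

By Lagrange's theorem, ord_794(281) divides φ(794) = φ(2)·φ(397) = 1·396 = 396 = 2^2 · 3^2 · 11.
Divisors of 396: 1, 2, 3, 4, 6, 9, 11, 12, 18, 22, 33, 36, 44, 66, 99, 132, 198, 396.
Evaluate successive powers at the divisors of 396:
281^1 ≡ 281 (mod 794)
281^2 ≡ 355 (mod 794)
281^3 ≡ 505 (mod 794)
281^4 ≡ 573 (mod 794)
281^6 ≡ 151 (mod 794)
281^9 ≡ 31 (mod 794)
281^11 ≡ 683 (mod 794)
281^12 ≡ 569 (mod 794)
281^18 ≡ 167 (mod 794)
281^22 ≡ 411 (mod 794)
281^33 ≡ 431 (mod 794)
281^36 ≡ 99 (mod 794)
281^44 ≡ 593 (mod 794)
281^66 ≡ 759 (mod 794)
281^99 ≡ 1 (mod 794) ✓
Therefore the multiplicative order of 281 modulo 794 is 99.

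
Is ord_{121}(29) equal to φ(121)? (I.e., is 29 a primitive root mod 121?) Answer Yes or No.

Yes

φ(121) = φ(11^2) = 11·(11−1) = 110 = 2 · 5 · 11.
Test 29^(110/q) mod 121 for each prime factor q of 110:
29^55 ≡ 120 (mod 121)  [q = 2: ≢ 1 ✓]
29^22 ≡ 27 (mod 121)  [q = 5: ≢ 1 ✓]
29^10 ≡ 89 (mod 121)  [q = 11: ≢ 1 ✓]
None equal 1, so ord_121(29) = 110: 29 is a primitive root.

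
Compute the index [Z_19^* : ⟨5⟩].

2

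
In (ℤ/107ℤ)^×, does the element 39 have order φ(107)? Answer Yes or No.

No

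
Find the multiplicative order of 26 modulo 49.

42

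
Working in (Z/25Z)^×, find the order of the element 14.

10

The order of 14 must divide φ(25) = φ(5^2) = 5·(5−1) = 20 = 2^2 · 5.
Divisors of 20: 1, 2, 4, 5, 10, 20.
Check 14^d mod 25 for each divisor in increasing order:
14^1 ≡ 14 (mod 25)
14^2 ≡ 21 (mod 25)
14^4 ≡ 16 (mod 25)
14^5 ≡ 24 (mod 25)
14^10 ≡ 1 (mod 25) ✓
So ord_25(14) = 10.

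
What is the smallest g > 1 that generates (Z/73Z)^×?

5

φ(73) = 73 − 1 = 72 = 2^3 · 3^2.
g is a primitive root iff g^(72/q) ≢ 1 (mod 73) for each prime q ∈ {2, 3}.
g = 2: 2^36 ≡ 1 — hits 1, so not a primitive root.
g = 3: 3^36 ≡ 1 — hits 1, so not a primitive root.
g = 4: 4^36 ≡ 1 — hits 1, so not a primitive root.
g = 5: 5^36 ≡ 72; 5^24 ≡ 8 — none is 1, so 5 is a primitive root.
So 5 is the smallest generator of (Z/73Z)^×.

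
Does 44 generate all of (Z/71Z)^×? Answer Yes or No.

Yes

φ(71) = 71 − 1 = 70 = 2 · 5 · 7.
44 is a primitive root mod 71 iff 44^(φ(71)/q) ≢ 1 for every prime q | φ(71), i.e. q ∈ {2, 5, 7}.
44^35 ≡ 70 (mod 71)  [q = 2: ≢ 1 ✓]
44^14 ≡ 57 (mod 71)  [q = 5: ≢ 1 ✓]
44^10 ≡ 45 (mod 71)  [q = 7: ≢ 1 ✓]
All checks pass, so 44 has order 70 and is a primitive root modulo 71.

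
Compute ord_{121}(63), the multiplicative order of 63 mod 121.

110

ord(63) | φ(121) = φ(11^2) = 11·(11−1) = 110 = 2 · 5 · 11.
Divisors of 110: 1, 2, 5, 10, 11, 22, 55, 110.
Evaluate successive powers at the divisors of 110:
63^1 ≡ 63
63^2 ≡ 97
63^5 ≡ 109
63^10 ≡ 23
63^11 ≡ 118
63^22 ≡ 9
63^55 ≡ 120
63^110 ≡ 1
Hence ord(63) = 110.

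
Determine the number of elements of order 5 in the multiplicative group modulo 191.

φ(191) = 191 − 1 = 190 = 2 · 5 · 19.
Since (Z/191Z)^× is cyclic of order 190, the number of elements of order d is φ(d) when d | 190 and 0 otherwise.
5 | 190, and φ(5) = 5 − 1 = 4.

4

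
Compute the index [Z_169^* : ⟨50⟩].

The order of 50 must divide φ(169) = φ(13^2) = 13·(13−1) = 156 = 2^2 · 3 · 13.
Divisors of 156: 1, 2, 3, 4, 6, 12, 13, 26, 39, 52, 78, 156.
Compute 50^d (mod 169) for the divisors d until we hit 1:
50^1 ≡ 50 (mod 169)
50^2 ≡ 134 (mod 169)
50^3 ≡ 109 (mod 169)
50^4 ≡ 42 (mod 169)
50^6 ≡ 51 (mod 169)
50^12 ≡ 66 (mod 169)
50^13 ≡ 89 (mod 169)
50^26 ≡ 147 (mod 169)
50^39 ≡ 70 (mod 169)
50^52 ≡ 146 (mod 169)
50^78 ≡ 168 (mod 169)
50^156 ≡ 1 (mod 169) ✓
So ord_169(50) = 156, hence |⟨50⟩| = 156.
Index = |(Z/169Z)^×| / |⟨50⟩| = 156 / 156 = 1.

1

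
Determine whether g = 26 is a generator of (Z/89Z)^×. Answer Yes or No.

φ(89) = 89 − 1 = 88 = 2^3 · 11.
An element g generates (Z/89Z)^× iff g^(88/q) ≢ 1 (mod 89) for each prime q ∈ {2, 11}.
26^44 ≡ 88 (mod 89)  [q = 2: ≢ 1 ✓]
26^8 ≡ 8 (mod 89)  [q = 11: ≢ 1 ✓]
Every test exponent gives a nontrivial residue, hence 26 generates the full group.

Yes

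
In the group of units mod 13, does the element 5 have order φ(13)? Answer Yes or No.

φ(13) = 13 − 1 = 12 = 2^2 · 3.
It suffices to check that the order of 5 is not a proper divisor of 12: compute 5^(12/q) for q ∈ {2, 3}.
5^6 ≡ 12 (mod 13)  [q = 2: ≢ 1 ✓]
5^4 ≡ 1 (mod 13)  [q = 3: ≡ 1 ✗]
The check at q = 3 fails, so 5 generates a proper subgroup.

No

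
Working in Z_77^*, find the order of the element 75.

ord(75) | φ(77) = φ(7·11) = (7−1)·(11−1) = 6·10 = 60 = 2^2 · 3 · 5.
Divisors of 60: 1, 2, 3, 4, 5, 6, 10, 12, 15, 20, 30, 60.
Evaluate successive powers at the divisors of 60:
75^1 ≡ 75 (mod 77)
75^2 ≡ 4 (mod 77)
75^3 ≡ 69 (mod 77)
75^4 ≡ 16 (mod 77)
75^5 ≡ 45 (mod 77)
75^6 ≡ 64 (mod 77)
75^10 ≡ 23 (mod 77)
75^12 ≡ 15 (mod 77)
75^15 ≡ 34 (mod 77)
75^20 ≡ 67 (mod 77)
75^30 ≡ 1 (mod 77) ✓
Therefore the multiplicative order of 75 modulo 77 is 30.

30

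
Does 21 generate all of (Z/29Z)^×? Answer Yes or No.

Yes

φ(29) = 29 − 1 = 28 = 2^2 · 7.
It suffices to check that the order of 21 is not a proper divisor of 28: compute 21^(28/q) for q ∈ {2, 7}.
21^14 ≡ 28 (mod 29)  [q = 2: ≢ 1 ✓]
21^4 ≡ 7 (mod 29)  [q = 7: ≢ 1 ✓]
Every test exponent gives a nontrivial residue, hence 21 generates the full group.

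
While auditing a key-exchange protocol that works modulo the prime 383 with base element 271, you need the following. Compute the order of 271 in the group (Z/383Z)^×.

382

The order of 271 must divide φ(383) = 383 − 1 = 382 = 2 · 191.
Divisors of 382: 1, 2, 191, 382.
Compute 271^d (mod 383) for the divisors d until we hit 1:
271^1 ≡ 271
271^2 ≡ 288
271^191 ≡ 382
271^382 ≡ 1
So ord_383(271) = 382.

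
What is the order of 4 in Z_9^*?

3

Since 4 ∈ (Z/9Z)^×, its order divides φ(9) = φ(3^2) = 3·(3−1) = 6 = 2 · 3.
Divisors of 6: 1, 2, 3, 6.
Test each divisor d:
4^1 ≡ 4 (mod 9)
4^2 ≡ 7 (mod 9)
4^3 ≡ 1 (mod 9) ✓
Therefore the multiplicative order of 4 modulo 9 is 3.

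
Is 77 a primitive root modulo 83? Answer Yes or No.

φ(83) = 83 − 1 = 82 = 2 · 41.
Test 77^(82/q) mod 83 for each prime factor q of 82:
77^41 ≡ 1 (mod 83)  [q = 2: ≡ 1 ✗]
77^2 ≡ 36 (mod 83)  [q = 41: ≢ 1 ✓]
The check at q = 2 fails, so 77 generates a proper subgroup.

No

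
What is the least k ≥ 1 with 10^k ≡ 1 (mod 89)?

By Lagrange's theorem, ord_89(10) divides φ(89) = 89 − 1 = 88 = 2^3 · 11.
Divisors of 88: 1, 2, 4, 8, 11, 22, 44, 88.
Check 10^d mod 89 for each divisor in increasing order:
10^1 ≡ 10
10^2 ≡ 11
10^4 ≡ 32
10^8 ≡ 45
10^11 ≡ 55
10^22 ≡ 88
10^44 ≡ 1
Hence ord(10) = 44.

44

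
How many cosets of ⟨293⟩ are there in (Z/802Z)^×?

5

The order of 293 must divide φ(802) = φ(2)·φ(401) = 1·400 = 400 = 2^4 · 5^2.
Divisors of 400: 1, 2, 4, 5, 8, 10, 16, 20, 25, 40, 50, 80, 100, 200, 400.
Compute 293^d (mod 802) for the divisors d until we hit 1:
293^1 ≡ 293 (mod 802)
293^2 ≡ 35 (mod 802)
293^4 ≡ 423 (mod 802)
293^5 ≡ 431 (mod 802)
293^8 ≡ 83 (mod 802)
293^10 ≡ 499 (mod 802)
293^16 ≡ 473 (mod 802)
293^20 ≡ 381 (mod 802)
293^25 ≡ 603 (mod 802)
293^40 ≡ 801 (mod 802)
293^50 ≡ 303 (mod 802)
293^80 ≡ 1 (mod 802) ✓
The order of 293 is 80, so the subgroup it generates has 80 elements.
Index = |(Z/802Z)^×| / |⟨293⟩| = 400 / 80 = 5.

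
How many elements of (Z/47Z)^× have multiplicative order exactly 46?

22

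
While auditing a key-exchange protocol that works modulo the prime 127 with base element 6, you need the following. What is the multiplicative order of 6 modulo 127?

126

The order of 6 must divide φ(127) = 127 − 1 = 126 = 2 · 3^2 · 7.
Divisors of 126: 1, 2, 3, 6, 7, 9, 14, 18, 21, 42, 63, 126.
Test each divisor d:
6^1 ≡ 6 (mod 127)
6^2 ≡ 36 (mod 127)
6^3 ≡ 89 (mod 127)
6^6 ≡ 47 (mod 127)
6^7 ≡ 28 (mod 127)
6^9 ≡ 119 (mod 127)
6^14 ≡ 22 (mod 127)
6^18 ≡ 64 (mod 127)
6^21 ≡ 108 (mod 127)
6^42 ≡ 107 (mod 127)
6^63 ≡ 126 (mod 127)
6^126 ≡ 1 (mod 127) ✓
So ord_127(6) = 126.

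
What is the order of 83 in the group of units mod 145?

28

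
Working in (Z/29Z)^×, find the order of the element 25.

ord(25) | φ(29) = 29 − 1 = 28 = 2^2 · 7.
Divisors of 28: 1, 2, 4, 7, 14, 28.
Check 25^d mod 29 for each divisor in increasing order:
25^1 ≡ 25 (mod 29)
25^2 ≡ 16 (mod 29)
25^4 ≡ 24 (mod 29)
25^7 ≡ 1 (mod 29) ✓
Hence ord(25) = 7.

7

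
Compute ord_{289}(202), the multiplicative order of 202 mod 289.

By Lagrange's theorem, ord_289(202) divides φ(289) = φ(17^2) = 17·(17−1) = 272 = 2^4 · 17.
Divisors of 272: 1, 2, 4, 8, 16, 17, 34, 68, 136, 272.
Check 202^d mod 289 for each divisor in increasing order:
202^1 ≡ 202
202^2 ≡ 55
202^4 ≡ 135
202^8 ≡ 18
202^16 ≡ 35
202^17 ≡ 134
202^34 ≡ 38
202^68 ≡ 288
202^136 ≡ 1
Hence ord(202) = 136.

136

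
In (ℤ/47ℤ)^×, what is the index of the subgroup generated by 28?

2

By Lagrange's theorem, ord_47(28) divides φ(47) = 47 − 1 = 46 = 2 · 23.
Divisors of 46: 1, 2, 23, 46.
Compute 28^d (mod 47) for the divisors d until we hit 1:
28^1 ≡ 28
28^2 ≡ 32
28^23 ≡ 1
Thus |⟨28⟩| = ord(28) = 23.
Index = |(Z/47Z)^×| / |⟨28⟩| = 46 / 23 = 2.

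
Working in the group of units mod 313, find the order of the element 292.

312

By Lagrange's theorem, ord_313(292) divides φ(313) = 313 − 1 = 312 = 2^3 · 3 · 13.
Divisors of 312: 1, 2, 3, 4, 6, 8, 12, 13, 24, 26, 39, 52, 78, 104, 156, 312.
Check 292^d mod 313 for each divisor in increasing order:
292^1 ≡ 292 (mod 313)
292^2 ≡ 128 (mod 313)
292^3 ≡ 129 (mod 313)
292^4 ≡ 108 (mod 313)
292^6 ≡ 52 (mod 313)
292^8 ≡ 83 (mod 313)
292^12 ≡ 200 (mod 313)
292^13 ≡ 182 (mod 313)
292^24 ≡ 249 (mod 313)
292^26 ≡ 259 (mod 313)
292^39 ≡ 188 (mod 313)
292^52 ≡ 99 (mod 313)
292^78 ≡ 288 (mod 313)
292^104 ≡ 98 (mod 313)
292^156 ≡ 312 (mod 313)
292^312 ≡ 1 (mod 313) ✓
So ord_313(292) = 312.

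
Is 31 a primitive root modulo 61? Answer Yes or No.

Yes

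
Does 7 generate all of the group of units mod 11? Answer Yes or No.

φ(11) = 11 − 1 = 10 = 2 · 5.
7 is a primitive root mod 11 iff 7^(φ(11)/q) ≢ 1 for every prime q | φ(11), i.e. q ∈ {2, 5}.
7^5 ≡ 10 (mod 11)  [q = 2: ≢ 1 ✓]
7^2 ≡ 5 (mod 11)  [q = 5: ≢ 1 ✓]
Every test exponent gives a nontrivial residue, hence 7 generates the full group.

Yes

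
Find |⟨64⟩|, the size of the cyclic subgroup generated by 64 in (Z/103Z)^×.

17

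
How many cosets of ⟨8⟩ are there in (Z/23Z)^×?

2

Since 8 ∈ (Z/23Z)^×, its order divides φ(23) = 23 − 1 = 22 = 2 · 11.
Divisors of 22: 1, 2, 11, 22.
Test each divisor d:
8^1 ≡ 8 (mod 23)
8^2 ≡ 18 (mod 23)
8^11 ≡ 1 (mod 23) ✓
So ord_23(8) = 11, hence |⟨8⟩| = 11.
[(Z/23Z)^× : ⟨8⟩] = 22/11 = 2.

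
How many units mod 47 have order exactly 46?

22

φ(47) = 47 − 1 = 46 = 2 · 23.
In a cyclic group of order 46, there are φ(d) elements of order d for each divisor d of 46, and zero for non-divisors.
46 = 2 · 23 divides 46, and φ(46) = 22.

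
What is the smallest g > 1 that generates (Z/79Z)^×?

3

φ(79) = 79 − 1 = 78 = 2 · 3 · 13.
g is a primitive root iff g^(78/q) ≢ 1 (mod 79) for each prime q ∈ {2, 3, 13}.
g = 2: 2^39 ≡ 1 — hits 1, so not a primitive root.
g = 3: 3^39 ≡ 78; 3^26 ≡ 23; 3^6 ≡ 18 — none is 1, so 3 is a primitive root.
Hence the least primitive root of 79 is 3.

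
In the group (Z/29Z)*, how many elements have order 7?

6

φ(29) = 29 − 1 = 28 = 2^2 · 7.
In a cyclic group of order 28, there are φ(d) elements of order d for each divisor d of 28, and zero for non-divisors.
7 | 28, and φ(7) = 7 − 1 = 6.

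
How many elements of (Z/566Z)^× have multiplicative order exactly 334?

0

φ(566) = φ(2)·φ(283) = 1·282 = 282 = 2 · 3 · 47.
Since (Z/566Z)^× is cyclic of order 282, the number of elements of order d is φ(d) when d | 282 and 0 otherwise.
334 does not divide 282, so no element of (Z/566Z)^× has order 334.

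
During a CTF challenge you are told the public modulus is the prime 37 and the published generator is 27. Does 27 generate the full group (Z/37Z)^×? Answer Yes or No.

φ(37) = 37 − 1 = 36 = 2^2 · 3^2.
Test 27^(36/q) mod 37 for each prime factor q of 36:
27^18 ≡ 1 (mod 37)  [q = 2: ≡ 1 ✗]
27^12 ≡ 1 (mod 37)  [q = 3: ≡ 1 ✗]
The check at q = 2 fails, so 27 generates a proper subgroup.

No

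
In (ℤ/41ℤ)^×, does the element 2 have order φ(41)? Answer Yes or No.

φ(41) = 41 − 1 = 40 = 2^3 · 5.
Test 2^(40/q) mod 41 for each prime factor q of 40:
2^20 ≡ 1 (mod 41)  [q = 2: ≡ 1 ✗]
2^8 ≡ 10 (mod 41)  [q = 5: ≢ 1 ✓]
Since 2^20 ≡ 1, the order of 2 divides 20 < 40, so 2 is not a primitive root.

No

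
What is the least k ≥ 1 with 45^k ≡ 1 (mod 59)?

29

ord(45) | φ(59) = 59 − 1 = 58 = 2 · 29.
Divisors of 58: 1, 2, 29, 58.
Evaluate successive powers at the divisors of 58:
45^1 ≡ 45 (mod 59)
45^2 ≡ 19 (mod 59)
45^29 ≡ 1 (mod 59) ✓
Therefore the multiplicative order of 45 modulo 59 is 29.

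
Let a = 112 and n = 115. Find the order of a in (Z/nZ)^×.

Since 112 ∈ (Z/115Z)^×, its order divides φ(115) = φ(5·23) = (5−1)·(23−1) = 4·22 = 88 = 2^3 · 11.
Divisors of 88: 1, 2, 4, 8, 11, 22, 44, 88.
Evaluate successive powers at the divisors of 88:
112^1 ≡ 112
112^2 ≡ 9
112^4 ≡ 81
112^8 ≡ 6
112^11 ≡ 68
112^22 ≡ 24
112^44 ≡ 1
Therefore the multiplicative order of 112 modulo 115 is 44.

44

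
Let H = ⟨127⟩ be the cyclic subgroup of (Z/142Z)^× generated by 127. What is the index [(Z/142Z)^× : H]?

Since 127 ∈ (Z/142Z)^×, its order divides φ(142) = φ(2)·φ(71) = 1·70 = 70 = 2 · 5 · 7.
Divisors of 70: 1, 2, 5, 7, 10, 14, 35, 70.
Test each divisor d:
127^1 ≡ 127
127^2 ≡ 83
127^5 ≡ 41
127^7 ≡ 137
127^10 ≡ 119
127^14 ≡ 25
127^35 ≡ 141
127^70 ≡ 1
The order of 127 is 70, so the subgroup it generates has 70 elements.
The index is φ(142) / ord(127) = 70 / 70 = 1.

1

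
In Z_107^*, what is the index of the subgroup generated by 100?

2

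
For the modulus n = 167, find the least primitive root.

5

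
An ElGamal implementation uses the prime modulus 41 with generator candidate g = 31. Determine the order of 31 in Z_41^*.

Since 31 ∈ (Z/41Z)^×, its order divides φ(41) = 41 − 1 = 40 = 2^3 · 5.
Divisors of 40: 1, 2, 4, 5, 8, 10, 20, 40.
Evaluate successive powers at the divisors of 40:
31^1 ≡ 31
31^2 ≡ 18
31^4 ≡ 37
31^5 ≡ 40
31^8 ≡ 16
31^10 ≡ 1
Therefore the multiplicative order of 31 modulo 41 is 10.

10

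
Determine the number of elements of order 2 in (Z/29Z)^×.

1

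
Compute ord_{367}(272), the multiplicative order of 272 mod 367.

Since 272 ∈ (Z/367Z)^×, its order divides φ(367) = 367 − 1 = 366 = 2 · 3 · 61.
Divisors of 366: 1, 2, 3, 6, 61, 122, 183, 366.
Test each divisor d:
272^1 ≡ 272 (mod 367)
272^2 ≡ 217 (mod 367)
272^3 ≡ 304 (mod 367)
272^6 ≡ 299 (mod 367)
272^61 ≡ 84 (mod 367)
272^122 ≡ 83 (mod 367)
272^183 ≡ 366 (mod 367)
272^366 ≡ 1 (mod 367) ✓
So ord_367(272) = 366.

366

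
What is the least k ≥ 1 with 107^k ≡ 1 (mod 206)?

51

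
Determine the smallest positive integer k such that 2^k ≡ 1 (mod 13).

12

Since 2 ∈ (Z/13Z)^×, its order divides φ(13) = 13 − 1 = 12 = 2^2 · 3.
Divisors of 12: 1, 2, 3, 4, 6, 12.
Evaluate successive powers at the divisors of 12:
2^1 ≡ 2 (mod 13)
2^2 ≡ 4 (mod 13)
2^3 ≡ 8 (mod 13)
2^4 ≡ 3 (mod 13)
2^6 ≡ 12 (mod 13)
2^12 ≡ 1 (mod 13) ✓
Therefore the multiplicative order of 2 modulo 13 is 12.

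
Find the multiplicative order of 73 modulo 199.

198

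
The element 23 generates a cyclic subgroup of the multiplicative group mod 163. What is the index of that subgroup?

ord(23) | φ(163) = 163 − 1 = 162 = 2 · 3^4.
Divisors of 162: 1, 2, 3, 6, 9, 18, 27, 54, 81, 162.
Compute 23^d (mod 163) for the divisors d until we hit 1:
23^1 ≡ 23 (mod 163)
23^2 ≡ 40 (mod 163)
23^3 ≡ 105 (mod 163)
23^6 ≡ 104 (mod 163)
23^9 ≡ 162 (mod 163)
23^18 ≡ 1 (mod 163) ✓
Thus |⟨23⟩| = ord(23) = 18.
Index = |(Z/163Z)^×| / |⟨23⟩| = 162 / 18 = 9.

9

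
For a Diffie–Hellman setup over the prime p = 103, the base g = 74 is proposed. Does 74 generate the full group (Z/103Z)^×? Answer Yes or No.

Yes

φ(103) = 103 − 1 = 102 = 2 · 3 · 17.
It suffices to check that the order of 74 is not a proper divisor of 102: compute 74^(102/q) for q ∈ {2, 3, 17}.
74^51 ≡ 102 (mod 103)  [q = 2: ≢ 1 ✓]
74^34 ≡ 46 (mod 103)  [q = 3: ≢ 1 ✓]
74^6 ≡ 72 (mod 103)  [q = 17: ≢ 1 ✓]
None equal 1, so ord_103(74) = 102: 74 is a primitive root.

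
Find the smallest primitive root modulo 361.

φ(361) = φ(19^2) = 19·(19−1) = 342 = 2 · 3^2 · 19.
g is a primitive root iff g^(342/q) ≢ 1 (mod 361) for each prime q ∈ {2, 3, 19}.
g = 2: 2^171 ≡ 360; 2^114 ≡ 292; 2^18 ≡ 58 — none is 1, so 2 is a primitive root.
Hence the least primitive root of 361 is 2.

2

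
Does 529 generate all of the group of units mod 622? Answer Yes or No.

No

φ(622) = φ(2)·φ(311) = 1·310 = 310 = 2 · 5 · 31.
Test 529^(310/q) mod 622 for each prime factor q of 310:
529^155 ≡ 1 (mod 622)  [q = 2: ≡ 1 ✗]
529^62 ≡ 347 (mod 622)  [q = 5: ≢ 1 ✓]
529^10 ≡ 13 (mod 622)  [q = 31: ≢ 1 ✓]
The check at q = 2 fails, so 529 generates a proper subgroup.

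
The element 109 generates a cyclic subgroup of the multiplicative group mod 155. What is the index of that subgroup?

By Lagrange's theorem, ord_155(109) divides φ(155) = φ(5·31) = (5−1)·(31−1) = 4·30 = 120 = 2^3 · 3 · 5.
Divisors of 120: 1, 2, 3, 4, 5, 6, 8, 10, 12, 15, 20, 24, 30, 40, 60, 120.
Test each divisor d:
109^1 ≡ 109 (mod 155)
109^2 ≡ 101 (mod 155)
109^3 ≡ 4 (mod 155)
109^4 ≡ 126 (mod 155)
109^5 ≡ 94 (mod 155)
109^6 ≡ 16 (mod 155)
109^8 ≡ 66 (mod 155)
109^10 ≡ 1 (mod 155) ✓
So ord_155(109) = 10, hence |⟨109⟩| = 10.
[(Z/155Z)^× : ⟨109⟩] = 120/10 = 12.

12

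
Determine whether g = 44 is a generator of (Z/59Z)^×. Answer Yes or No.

Yes

φ(59) = 59 − 1 = 58 = 2 · 29.
44 is a primitive root mod 59 iff 44^(φ(59)/q) ≢ 1 for every prime q | φ(59), i.e. q ∈ {2, 29}.
44^29 ≡ 58 (mod 59)  [q = 2: ≢ 1 ✓]
44^2 ≡ 48 (mod 59)  [q = 29: ≢ 1 ✓]
Every test exponent gives a nontrivial residue, hence 44 generates the full group.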